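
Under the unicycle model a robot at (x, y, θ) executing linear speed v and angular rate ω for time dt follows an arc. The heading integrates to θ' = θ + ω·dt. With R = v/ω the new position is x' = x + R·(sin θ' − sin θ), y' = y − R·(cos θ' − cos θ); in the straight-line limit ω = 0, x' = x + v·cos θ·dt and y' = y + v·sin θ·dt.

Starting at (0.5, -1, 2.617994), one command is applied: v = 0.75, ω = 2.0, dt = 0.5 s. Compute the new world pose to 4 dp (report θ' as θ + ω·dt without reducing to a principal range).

θ' = 2.6180 + 2.0·0.5 = 3.6180
R = v/ω = 0.75/2.0 = 0.3750
x' = 0.5 + 0.3750·(sin 3.6180 − sin 2.6180) = 0.1405
y' = -1 − 0.3750·(cos 3.6180 − cos 2.6180) = -0.9915

(0.1405, -0.9915, 3.6180)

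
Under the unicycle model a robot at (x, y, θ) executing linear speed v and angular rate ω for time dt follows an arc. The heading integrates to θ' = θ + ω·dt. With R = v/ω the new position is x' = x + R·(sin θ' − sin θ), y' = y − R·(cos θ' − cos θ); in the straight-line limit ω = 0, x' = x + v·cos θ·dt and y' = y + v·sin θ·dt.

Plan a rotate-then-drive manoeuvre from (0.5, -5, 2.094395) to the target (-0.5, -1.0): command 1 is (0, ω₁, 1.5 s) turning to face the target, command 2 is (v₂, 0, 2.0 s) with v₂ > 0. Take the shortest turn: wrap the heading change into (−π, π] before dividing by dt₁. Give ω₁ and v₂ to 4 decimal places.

ω₁ = -0.1857, v₂ = 2.0616

heading to target = atan2(-1−-5, -0.5−0.5) = 1.8158
Δθ = wrap(1.8158 − 2.0944) = -0.2786; ω₁ = Δθ/dt₁ = -0.1857
distance = √((-0.5−0.5)² + (-1−-5)²) = 4.1231; v₂ = distance/dt₂ = 2.0616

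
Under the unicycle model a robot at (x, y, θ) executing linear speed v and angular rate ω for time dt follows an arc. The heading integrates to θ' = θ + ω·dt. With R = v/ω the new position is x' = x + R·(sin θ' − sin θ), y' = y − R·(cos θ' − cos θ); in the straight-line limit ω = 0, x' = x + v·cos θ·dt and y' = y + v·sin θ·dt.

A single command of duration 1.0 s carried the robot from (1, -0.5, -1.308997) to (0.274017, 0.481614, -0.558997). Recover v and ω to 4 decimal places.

v = -1.2500, ω = 0.7500

Δθ = -0.558997 − -1.308997 = 0.750000
ω = Δθ/dt = 0.750000/1.0 = 0.7500
R = −Δy/(cos θ' − cos θ) = -1.6667
v = R·ω = -1.6667·0.7500 = -1.2500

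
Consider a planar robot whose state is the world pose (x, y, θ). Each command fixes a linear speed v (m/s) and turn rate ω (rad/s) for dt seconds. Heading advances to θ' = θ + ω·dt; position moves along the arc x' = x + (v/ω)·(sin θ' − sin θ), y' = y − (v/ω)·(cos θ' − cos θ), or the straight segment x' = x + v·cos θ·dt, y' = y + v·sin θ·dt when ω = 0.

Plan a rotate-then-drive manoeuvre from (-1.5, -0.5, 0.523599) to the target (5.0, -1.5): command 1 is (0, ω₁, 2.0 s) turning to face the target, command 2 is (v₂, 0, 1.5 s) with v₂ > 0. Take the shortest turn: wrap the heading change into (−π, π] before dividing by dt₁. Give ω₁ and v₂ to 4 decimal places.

heading to target = atan2(-1.5−-0.5, 5−-1.5) = -0.1526
Δθ = wrap(-0.1526 − 0.5236) = -0.6762; ω₁ = Δθ/dt₁ = -0.3381
distance = √((5−-1.5)² + (-1.5−-0.5)²) = 6.5765; v₂ = distance/dt₂ = 4.3843

ω₁ = -0.3381, v₂ = 4.3843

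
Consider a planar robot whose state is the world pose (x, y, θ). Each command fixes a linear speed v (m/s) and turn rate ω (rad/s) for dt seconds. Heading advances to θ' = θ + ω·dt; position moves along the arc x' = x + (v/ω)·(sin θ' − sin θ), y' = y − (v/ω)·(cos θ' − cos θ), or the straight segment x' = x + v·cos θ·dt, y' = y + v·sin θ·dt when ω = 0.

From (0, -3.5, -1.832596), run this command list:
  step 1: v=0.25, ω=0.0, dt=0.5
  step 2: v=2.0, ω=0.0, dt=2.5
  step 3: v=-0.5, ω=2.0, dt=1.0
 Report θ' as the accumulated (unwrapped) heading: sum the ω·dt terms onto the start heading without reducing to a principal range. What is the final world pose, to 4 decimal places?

(-1.6096, -8.1392, 0.1674)

step 1: θ'=-1.8326 (straight) → pose (-0.0324, -3.6207, -1.8326)
step 2: θ'=-1.8326 (straight) → pose (-1.3264, -8.4504, -1.8326)
step 3: θ'=0.1674 (R=-0.2500) → pose (-1.6096, -8.1392, 0.1674)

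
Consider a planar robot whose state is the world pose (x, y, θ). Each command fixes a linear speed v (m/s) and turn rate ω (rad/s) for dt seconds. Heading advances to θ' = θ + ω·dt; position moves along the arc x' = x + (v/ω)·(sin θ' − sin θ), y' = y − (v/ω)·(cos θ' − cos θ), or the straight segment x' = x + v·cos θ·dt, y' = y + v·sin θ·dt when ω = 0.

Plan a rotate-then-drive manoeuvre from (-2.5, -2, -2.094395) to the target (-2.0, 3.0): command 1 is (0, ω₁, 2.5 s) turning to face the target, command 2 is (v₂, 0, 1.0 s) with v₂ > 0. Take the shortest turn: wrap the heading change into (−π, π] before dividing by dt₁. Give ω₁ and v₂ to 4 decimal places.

ω₁ = -1.0871, v₂ = 5.0249

heading to target = atan2(3−-2, -2−-2.5) = 1.4711
Δθ = wrap(1.4711 − -2.0944) = -2.7177; ω₁ = Δθ/dt₁ = -1.0871
distance = √((-2−-2.5)² + (3−-2)²) = 5.0249; v₂ = distance/dt₂ = 5.0249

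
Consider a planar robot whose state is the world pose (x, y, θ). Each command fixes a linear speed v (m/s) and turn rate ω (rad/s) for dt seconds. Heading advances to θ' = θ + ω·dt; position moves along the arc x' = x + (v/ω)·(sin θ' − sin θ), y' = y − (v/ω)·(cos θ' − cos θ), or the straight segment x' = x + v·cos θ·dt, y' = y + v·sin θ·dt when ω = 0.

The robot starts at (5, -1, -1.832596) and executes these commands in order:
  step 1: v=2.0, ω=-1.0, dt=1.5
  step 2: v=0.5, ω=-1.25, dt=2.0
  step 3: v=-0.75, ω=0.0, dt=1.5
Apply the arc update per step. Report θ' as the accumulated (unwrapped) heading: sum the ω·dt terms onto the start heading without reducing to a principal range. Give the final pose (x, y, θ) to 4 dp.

(1.5775, -2.1831, -5.8326)

step 1: θ'=-3.3326 (R=-2.0000) → pose (2.6885, -2.4460, -3.3326)
step 2: θ'=-5.8326 (R=-0.4000) → pose (2.5902, -1.6932, -5.8326)
step 3: θ'=-5.8326 (straight) → pose (1.5775, -2.1831, -5.8326)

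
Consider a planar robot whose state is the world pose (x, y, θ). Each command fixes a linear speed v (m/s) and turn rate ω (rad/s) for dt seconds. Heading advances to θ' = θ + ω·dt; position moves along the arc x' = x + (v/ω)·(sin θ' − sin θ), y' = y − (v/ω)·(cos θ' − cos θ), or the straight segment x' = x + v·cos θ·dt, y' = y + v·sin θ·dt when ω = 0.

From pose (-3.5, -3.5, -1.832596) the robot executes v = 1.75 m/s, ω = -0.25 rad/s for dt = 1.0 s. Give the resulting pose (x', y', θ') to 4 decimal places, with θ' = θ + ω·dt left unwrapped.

θ' = -1.8326 + -0.25·1.0 = -2.0826
R = v/ω = 1.75/-0.25 = -7.0000
x' = -3.5 + -7.0000·(sin -2.0826 − sin -1.8326) = -4.1584
y' = -3.5 − -7.0000·(cos -2.0826 − cos -1.8326) = -5.1165

(-4.1584, -5.1165, -2.0826)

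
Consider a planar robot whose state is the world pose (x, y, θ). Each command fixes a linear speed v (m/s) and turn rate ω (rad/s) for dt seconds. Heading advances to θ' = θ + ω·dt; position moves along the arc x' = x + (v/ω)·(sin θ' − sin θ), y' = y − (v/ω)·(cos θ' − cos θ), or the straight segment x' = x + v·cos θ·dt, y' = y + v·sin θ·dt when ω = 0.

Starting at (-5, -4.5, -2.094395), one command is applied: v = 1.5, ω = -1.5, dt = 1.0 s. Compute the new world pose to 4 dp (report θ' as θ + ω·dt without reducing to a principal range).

θ' = -2.0944 + -1.5·1.0 = -3.5944
R = v/ω = 1.5/-1.5 = -1.0000
x' = -5 + -1.0000·(sin -3.5944 − sin -2.0944) = -6.3035
y' = -4.5 − -1.0000·(cos -3.5944 − cos -2.0944) = -4.8992

(-6.3035, -4.8992, -3.5944)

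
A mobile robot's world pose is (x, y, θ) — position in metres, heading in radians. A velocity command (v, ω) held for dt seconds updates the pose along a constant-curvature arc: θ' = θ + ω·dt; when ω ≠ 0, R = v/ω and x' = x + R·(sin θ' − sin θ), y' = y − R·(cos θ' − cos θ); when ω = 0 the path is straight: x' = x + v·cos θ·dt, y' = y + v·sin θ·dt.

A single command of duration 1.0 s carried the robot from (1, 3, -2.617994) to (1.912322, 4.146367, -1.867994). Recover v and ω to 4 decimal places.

v = -1.5000, ω = 0.7500

Δθ = -1.867994 − -2.617994 = 0.750000
ω = Δθ/dt = 0.750000/1.0 = 0.7500
R = −Δy/(cos θ' − cos θ) = -2.0000
v = R·ω = -2.0000·0.7500 = -1.5000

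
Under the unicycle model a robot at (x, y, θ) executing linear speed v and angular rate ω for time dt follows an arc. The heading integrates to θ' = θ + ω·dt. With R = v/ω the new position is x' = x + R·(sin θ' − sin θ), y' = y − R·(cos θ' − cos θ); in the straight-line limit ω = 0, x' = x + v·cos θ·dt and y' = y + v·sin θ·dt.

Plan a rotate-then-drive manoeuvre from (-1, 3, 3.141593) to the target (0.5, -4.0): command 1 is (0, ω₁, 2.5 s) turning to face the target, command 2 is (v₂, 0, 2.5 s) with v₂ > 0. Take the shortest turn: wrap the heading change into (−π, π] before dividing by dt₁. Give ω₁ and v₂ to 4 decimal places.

heading to target = atan2(-4−3, 0.5−-1) = -1.3597
Δθ = wrap(-1.3597 − 3.1416) = 1.7819; ω₁ = Δθ/dt₁ = 0.7128
distance = √((0.5−-1)² + (-4−3)²) = 7.1589; v₂ = distance/dt₂ = 2.8636

ω₁ = 0.7128, v₂ = 2.8636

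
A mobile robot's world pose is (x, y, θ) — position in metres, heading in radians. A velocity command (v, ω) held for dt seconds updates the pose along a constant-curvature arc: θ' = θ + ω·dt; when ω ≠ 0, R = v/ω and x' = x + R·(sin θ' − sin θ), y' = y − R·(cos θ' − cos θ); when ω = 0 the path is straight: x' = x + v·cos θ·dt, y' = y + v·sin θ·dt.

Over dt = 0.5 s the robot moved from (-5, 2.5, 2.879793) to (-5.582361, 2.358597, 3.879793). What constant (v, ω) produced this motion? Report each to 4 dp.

Δθ = 3.879793 − 2.879793 = 1.000000
ω = Δθ/dt = 1.000000/0.5 = 2.0000
R = Δx/(sin θ' − sin θ) = 0.6250
v = R·ω = 0.6250·2.0000 = 1.2500

v = 1.2500, ω = 2.0000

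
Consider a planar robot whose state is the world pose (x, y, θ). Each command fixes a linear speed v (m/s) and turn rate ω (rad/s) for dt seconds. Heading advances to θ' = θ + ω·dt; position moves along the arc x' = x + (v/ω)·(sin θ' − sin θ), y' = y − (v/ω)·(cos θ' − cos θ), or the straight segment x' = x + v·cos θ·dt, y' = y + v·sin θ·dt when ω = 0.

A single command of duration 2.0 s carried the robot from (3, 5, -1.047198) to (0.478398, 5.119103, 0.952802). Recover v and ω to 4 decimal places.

Δθ = 0.952802 − -1.047198 = 2.000000
ω = Δθ/dt = 2.000000/2.0 = 1.0000
R = Δx/(sin θ' − sin θ) = -1.5000
v = R·ω = -1.5000·1.0000 = -1.5000

v = -1.5000, ω = 1.0000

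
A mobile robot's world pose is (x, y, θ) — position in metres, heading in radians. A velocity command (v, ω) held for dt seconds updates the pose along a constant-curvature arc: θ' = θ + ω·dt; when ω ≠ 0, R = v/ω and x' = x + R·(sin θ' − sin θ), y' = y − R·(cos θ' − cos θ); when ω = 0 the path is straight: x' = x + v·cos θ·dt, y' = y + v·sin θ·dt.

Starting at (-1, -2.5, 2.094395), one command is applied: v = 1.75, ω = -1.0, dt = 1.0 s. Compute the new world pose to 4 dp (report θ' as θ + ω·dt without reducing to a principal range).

θ' = 2.0944 + -1.0·1.0 = 1.0944
R = v/ω = 1.75/-1.0 = -1.7500
x' = -1 + -1.7500·(sin 1.0944 − sin 2.0944) = -1.0396
y' = -2.5 − -1.7500·(cos 1.0944 − cos 2.0944) = -0.8225

(-1.0396, -0.8225, 1.0944)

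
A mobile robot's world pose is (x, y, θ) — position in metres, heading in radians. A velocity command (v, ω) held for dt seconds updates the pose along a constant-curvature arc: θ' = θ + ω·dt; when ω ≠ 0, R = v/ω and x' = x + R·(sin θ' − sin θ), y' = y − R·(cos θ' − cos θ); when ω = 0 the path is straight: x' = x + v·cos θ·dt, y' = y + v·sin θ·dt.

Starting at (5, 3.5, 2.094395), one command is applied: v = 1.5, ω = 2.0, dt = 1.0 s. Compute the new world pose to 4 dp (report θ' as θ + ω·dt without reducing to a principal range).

(3.7392, 3.5596, 4.0944)

θ' = 2.0944 + 2.0·1.0 = 4.0944
R = v/ω = 1.5/2.0 = 0.7500
x' = 5 + 0.7500·(sin 4.0944 − sin 2.0944) = 3.7392
y' = 3.5 − 0.7500·(cos 4.0944 − cos 2.0944) = 3.5596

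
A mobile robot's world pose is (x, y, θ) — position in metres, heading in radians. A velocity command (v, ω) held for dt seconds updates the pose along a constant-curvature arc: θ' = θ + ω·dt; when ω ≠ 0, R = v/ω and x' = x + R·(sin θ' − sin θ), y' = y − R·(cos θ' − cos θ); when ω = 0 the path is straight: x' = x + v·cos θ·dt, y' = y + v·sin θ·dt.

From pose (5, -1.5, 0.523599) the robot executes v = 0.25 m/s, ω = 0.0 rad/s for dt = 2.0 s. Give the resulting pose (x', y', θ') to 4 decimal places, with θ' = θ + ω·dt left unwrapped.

(5.4330, -1.2500, 0.5236)

θ' = 0.5236 + 0.0·2.0 = 0.5236
ω = 0 → straight: x' = 5 + 0.25·cos(0.5236)·2.0 = 5.4330
y' = -1.5 + 0.25·sin(0.5236)·2.0 = -1.2500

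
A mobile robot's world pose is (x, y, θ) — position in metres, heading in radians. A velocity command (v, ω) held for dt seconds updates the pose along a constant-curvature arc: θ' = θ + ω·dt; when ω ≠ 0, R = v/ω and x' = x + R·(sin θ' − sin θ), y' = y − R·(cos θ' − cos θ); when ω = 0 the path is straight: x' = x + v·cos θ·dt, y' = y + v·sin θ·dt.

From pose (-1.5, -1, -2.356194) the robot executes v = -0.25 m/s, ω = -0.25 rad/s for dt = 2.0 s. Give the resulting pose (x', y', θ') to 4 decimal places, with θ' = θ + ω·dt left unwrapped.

(-1.0744, -0.7476, -2.8562)

θ' = -2.3562 + -0.25·2.0 = -2.8562
R = v/ω = -0.25/-0.25 = 1.0000
x' = -1.5 + 1.0000·(sin -2.8562 − sin -2.3562) = -1.0744
y' = -1 − 1.0000·(cos -2.8562 − cos -2.3562) = -0.7476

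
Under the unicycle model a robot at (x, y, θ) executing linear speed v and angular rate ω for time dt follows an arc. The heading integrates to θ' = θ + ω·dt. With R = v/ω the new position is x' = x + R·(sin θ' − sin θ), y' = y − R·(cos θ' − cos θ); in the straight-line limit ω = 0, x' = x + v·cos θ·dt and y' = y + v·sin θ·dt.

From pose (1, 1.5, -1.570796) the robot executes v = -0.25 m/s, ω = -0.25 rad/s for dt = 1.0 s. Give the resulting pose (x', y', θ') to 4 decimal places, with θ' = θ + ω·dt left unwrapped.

θ' = -1.5708 + -0.25·1.0 = -1.8208
R = v/ω = -0.25/-0.25 = 1.0000
x' = 1 + 1.0000·(sin -1.8208 − sin -1.5708) = 1.0311
y' = 1.5 − 1.0000·(cos -1.8208 − cos -1.5708) = 1.7474

(1.0311, 1.7474, -1.8208)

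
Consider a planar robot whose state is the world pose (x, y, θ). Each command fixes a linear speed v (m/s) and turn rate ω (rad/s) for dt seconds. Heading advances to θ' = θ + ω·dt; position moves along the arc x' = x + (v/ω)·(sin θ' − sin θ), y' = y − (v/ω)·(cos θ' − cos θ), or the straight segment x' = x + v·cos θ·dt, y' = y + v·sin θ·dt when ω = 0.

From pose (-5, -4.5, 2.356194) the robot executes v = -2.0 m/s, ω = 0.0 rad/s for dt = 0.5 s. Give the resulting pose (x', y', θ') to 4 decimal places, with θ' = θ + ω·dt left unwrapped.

(-4.2929, -5.2071, 2.3562)

θ' = 2.3562 + 0.0·0.5 = 2.3562
ω = 0 → straight: x' = -5 + -2.0·cos(2.3562)·0.5 = -4.2929
y' = -4.5 + -2.0·sin(2.3562)·0.5 = -5.2071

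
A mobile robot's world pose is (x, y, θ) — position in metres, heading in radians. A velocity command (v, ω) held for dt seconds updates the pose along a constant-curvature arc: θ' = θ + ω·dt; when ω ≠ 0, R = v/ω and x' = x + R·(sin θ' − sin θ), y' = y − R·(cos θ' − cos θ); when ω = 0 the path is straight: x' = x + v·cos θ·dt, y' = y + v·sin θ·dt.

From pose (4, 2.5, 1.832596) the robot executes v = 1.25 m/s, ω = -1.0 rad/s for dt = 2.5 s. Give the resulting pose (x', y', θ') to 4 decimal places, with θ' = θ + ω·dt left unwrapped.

(5.9811, 3.8053, -0.6674)

θ' = 1.8326 + -1.0·2.5 = -0.6674
R = v/ω = 1.25/-1.0 = -1.2500
x' = 4 + -1.2500·(sin -0.6674 − sin 1.8326) = 5.9811
y' = 2.5 − -1.2500·(cos -0.6674 − cos 1.8326) = 3.8053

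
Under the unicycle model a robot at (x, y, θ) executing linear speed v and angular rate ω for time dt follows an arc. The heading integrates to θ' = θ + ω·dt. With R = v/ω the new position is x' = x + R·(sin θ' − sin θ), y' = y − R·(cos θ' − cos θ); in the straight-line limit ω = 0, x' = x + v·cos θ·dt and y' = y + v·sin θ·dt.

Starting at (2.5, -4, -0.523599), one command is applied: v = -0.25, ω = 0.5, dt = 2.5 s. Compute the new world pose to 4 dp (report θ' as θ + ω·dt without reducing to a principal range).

θ' = -0.5236 + 0.5·2.5 = 0.7264
R = v/ω = -0.25/0.5 = -0.5000
x' = 2.5 + -0.5000·(sin 0.7264 − sin -0.5236) = 1.9179
y' = -4 − -0.5000·(cos 0.7264 − cos -0.5236) = -4.0592

(1.9179, -4.0592, 0.7264)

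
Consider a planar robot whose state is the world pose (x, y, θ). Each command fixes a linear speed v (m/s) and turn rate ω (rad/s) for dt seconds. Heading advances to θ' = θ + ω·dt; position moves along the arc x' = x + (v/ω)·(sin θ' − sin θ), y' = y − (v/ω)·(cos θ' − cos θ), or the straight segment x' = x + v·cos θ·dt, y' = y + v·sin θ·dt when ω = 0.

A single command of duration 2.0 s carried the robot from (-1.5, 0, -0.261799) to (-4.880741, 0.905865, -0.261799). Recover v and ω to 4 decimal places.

Δθ = -0.261799 − -0.261799 = 0.000000
ω = Δθ/dt = 0.000000/2.0 = 0.0000
ω = 0 → v = (Δx·cos θ + Δy·sin θ)/dt = -1.7500

v = -1.7500, ω = 0.0000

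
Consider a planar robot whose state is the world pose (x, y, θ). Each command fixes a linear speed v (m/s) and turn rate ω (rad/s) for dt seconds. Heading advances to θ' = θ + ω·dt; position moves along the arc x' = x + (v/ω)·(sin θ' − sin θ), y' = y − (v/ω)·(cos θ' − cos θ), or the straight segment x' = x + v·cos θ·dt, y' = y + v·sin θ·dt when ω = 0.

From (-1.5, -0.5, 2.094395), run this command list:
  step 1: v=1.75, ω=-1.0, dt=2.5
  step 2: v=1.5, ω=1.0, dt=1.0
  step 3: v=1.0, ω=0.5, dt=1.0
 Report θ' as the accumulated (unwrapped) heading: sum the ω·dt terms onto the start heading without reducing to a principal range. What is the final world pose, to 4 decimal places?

(2.7952, 2.8584, 1.0944)

step 1: θ'=-0.4056 (R=-1.7500) → pose (0.7061, 1.9830, -0.4056)
step 2: θ'=0.5944 (R=1.5000) → pose (2.1379, 2.1186, 0.5944)
step 3: θ'=1.0944 (R=2.0000) → pose (2.7952, 2.8584, 1.0944)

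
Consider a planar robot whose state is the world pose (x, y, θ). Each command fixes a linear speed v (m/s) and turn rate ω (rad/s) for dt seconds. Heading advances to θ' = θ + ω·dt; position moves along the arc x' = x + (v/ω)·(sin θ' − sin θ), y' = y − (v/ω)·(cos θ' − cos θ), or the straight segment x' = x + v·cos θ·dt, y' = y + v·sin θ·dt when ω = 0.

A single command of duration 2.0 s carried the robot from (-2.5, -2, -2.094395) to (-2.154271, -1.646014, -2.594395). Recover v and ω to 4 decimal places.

Δθ = -2.594395 − -2.094395 = -0.500000
ω = Δθ/dt = -0.500000/2.0 = -0.2500
R = −Δy/(cos θ' − cos θ) = 1.0000
v = R·ω = 1.0000·-0.2500 = -0.2500

v = -0.2500, ω = -0.2500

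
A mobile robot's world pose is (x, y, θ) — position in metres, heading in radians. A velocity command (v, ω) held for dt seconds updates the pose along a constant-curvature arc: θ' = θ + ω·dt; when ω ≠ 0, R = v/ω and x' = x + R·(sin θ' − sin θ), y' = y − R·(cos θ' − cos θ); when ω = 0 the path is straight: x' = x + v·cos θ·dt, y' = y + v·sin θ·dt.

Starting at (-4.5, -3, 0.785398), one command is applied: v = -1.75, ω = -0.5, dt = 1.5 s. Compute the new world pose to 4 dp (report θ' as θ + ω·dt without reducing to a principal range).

(-6.8510, -4.0229, 0.0354)

θ' = 0.7854 + -0.5·1.5 = 0.0354
R = v/ω = -1.75/-0.5 = 3.5000
x' = -4.5 + 3.5000·(sin 0.0354 − sin 0.7854) = -6.8510
y' = -3 − 3.5000·(cos 0.0354 − cos 0.7854) = -4.0229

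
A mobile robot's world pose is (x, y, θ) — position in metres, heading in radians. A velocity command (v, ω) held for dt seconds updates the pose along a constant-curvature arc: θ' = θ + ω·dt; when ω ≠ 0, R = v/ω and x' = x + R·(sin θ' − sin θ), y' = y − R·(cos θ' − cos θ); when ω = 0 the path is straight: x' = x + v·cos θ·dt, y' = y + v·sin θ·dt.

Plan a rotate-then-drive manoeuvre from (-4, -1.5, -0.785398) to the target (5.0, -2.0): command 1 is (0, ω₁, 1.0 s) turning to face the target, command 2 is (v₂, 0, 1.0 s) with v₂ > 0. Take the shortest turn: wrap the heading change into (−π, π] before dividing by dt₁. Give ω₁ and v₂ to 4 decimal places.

ω₁ = 0.7299, v₂ = 9.0139

heading to target = atan2(-2−-1.5, 5−-4) = -0.0555
Δθ = wrap(-0.0555 − -0.7854) = 0.7299; ω₁ = Δθ/dt₁ = 0.7299
distance = √((5−-4)² + (-2−-1.5)²) = 9.0139; v₂ = distance/dt₂ = 9.0139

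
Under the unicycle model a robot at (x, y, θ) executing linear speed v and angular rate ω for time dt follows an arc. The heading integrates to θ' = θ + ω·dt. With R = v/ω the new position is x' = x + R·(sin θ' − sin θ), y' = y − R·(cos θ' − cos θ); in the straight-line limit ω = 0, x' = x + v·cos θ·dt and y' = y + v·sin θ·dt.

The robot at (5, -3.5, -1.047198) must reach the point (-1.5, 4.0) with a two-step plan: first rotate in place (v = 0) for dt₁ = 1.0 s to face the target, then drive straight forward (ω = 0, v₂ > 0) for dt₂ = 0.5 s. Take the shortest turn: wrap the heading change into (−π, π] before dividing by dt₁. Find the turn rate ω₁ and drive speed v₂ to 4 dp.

heading to target = atan2(4−-3.5, -1.5−5) = 2.2849
Δθ = wrap(2.2849 − -1.0472) = -2.9511; ω₁ = Δθ/dt₁ = -2.9511
distance = √((-1.5−5)² + (4−-3.5)²) = 9.9247; v₂ = distance/dt₂ = 19.8494

ω₁ = -2.9511, v₂ = 19.8494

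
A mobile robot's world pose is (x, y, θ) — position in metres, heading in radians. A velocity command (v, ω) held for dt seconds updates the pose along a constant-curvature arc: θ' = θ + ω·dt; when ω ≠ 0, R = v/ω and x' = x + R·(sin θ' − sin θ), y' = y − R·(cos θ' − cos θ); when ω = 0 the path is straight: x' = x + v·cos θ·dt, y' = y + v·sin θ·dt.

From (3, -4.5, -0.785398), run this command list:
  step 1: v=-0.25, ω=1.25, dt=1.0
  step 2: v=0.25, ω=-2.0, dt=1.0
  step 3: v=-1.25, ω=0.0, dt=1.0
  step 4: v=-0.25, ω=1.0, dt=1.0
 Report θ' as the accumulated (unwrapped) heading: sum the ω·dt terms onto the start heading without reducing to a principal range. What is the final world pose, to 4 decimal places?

(2.7834, -3.1146, -0.5354)

step 1: θ'=0.4646 (R=-0.2000) → pose (2.7690, -4.4626, 0.4646)
step 2: θ'=-1.5354 (R=-0.1250) → pose (2.9499, -4.5699, -1.5354)
step 3: θ'=-1.5354 (straight) → pose (2.9057, -3.3207, -1.5354)
step 4: θ'=-0.5354 (R=-0.2500) → pose (2.7834, -3.1146, -0.5354)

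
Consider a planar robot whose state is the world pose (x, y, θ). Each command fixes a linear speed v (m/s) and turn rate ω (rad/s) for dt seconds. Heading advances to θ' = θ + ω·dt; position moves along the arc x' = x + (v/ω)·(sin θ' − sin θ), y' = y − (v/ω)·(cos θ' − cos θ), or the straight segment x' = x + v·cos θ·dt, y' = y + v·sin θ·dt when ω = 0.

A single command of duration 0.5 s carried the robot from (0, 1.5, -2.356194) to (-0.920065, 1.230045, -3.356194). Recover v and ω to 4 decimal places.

Δθ = -3.356194 − -2.356194 = -1.000000
ω = Δθ/dt = -1.000000/0.5 = -2.0000
R = Δx/(sin θ' − sin θ) = -1.0000
v = R·ω = -1.0000·-2.0000 = 2.0000

v = 2.0000, ω = -2.0000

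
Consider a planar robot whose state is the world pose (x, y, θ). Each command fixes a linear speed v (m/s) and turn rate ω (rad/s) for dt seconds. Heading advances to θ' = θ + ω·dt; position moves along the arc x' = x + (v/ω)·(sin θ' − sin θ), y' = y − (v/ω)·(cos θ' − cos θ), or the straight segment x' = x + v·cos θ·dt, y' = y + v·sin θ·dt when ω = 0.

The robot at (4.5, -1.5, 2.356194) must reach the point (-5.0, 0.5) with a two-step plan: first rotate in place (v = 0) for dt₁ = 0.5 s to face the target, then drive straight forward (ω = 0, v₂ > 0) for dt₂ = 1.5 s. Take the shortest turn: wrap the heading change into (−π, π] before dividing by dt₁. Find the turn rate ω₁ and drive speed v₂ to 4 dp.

ω₁ = 1.1558, v₂ = 6.4722

heading to target = atan2(0.5−-1.5, -5−4.5) = 2.9341
Δθ = wrap(2.9341 − 2.3562) = 0.5779; ω₁ = Δθ/dt₁ = 1.1558
distance = √((-5−4.5)² + (0.5−-1.5)²) = 9.7082; v₂ = distance/dt₂ = 6.4722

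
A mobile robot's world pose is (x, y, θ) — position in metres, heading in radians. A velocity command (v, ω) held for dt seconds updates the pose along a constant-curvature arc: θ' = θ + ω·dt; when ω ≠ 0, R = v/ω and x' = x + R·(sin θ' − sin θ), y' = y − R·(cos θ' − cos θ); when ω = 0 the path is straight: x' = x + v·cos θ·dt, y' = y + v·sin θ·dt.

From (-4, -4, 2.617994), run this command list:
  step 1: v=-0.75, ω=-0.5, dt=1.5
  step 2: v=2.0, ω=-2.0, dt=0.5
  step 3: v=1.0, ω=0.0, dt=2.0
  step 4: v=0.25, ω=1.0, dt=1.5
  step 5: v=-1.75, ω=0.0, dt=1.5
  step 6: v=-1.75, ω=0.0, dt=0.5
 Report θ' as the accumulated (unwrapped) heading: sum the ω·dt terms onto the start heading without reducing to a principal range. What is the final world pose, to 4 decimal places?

(0.6579, -4.4996, 2.3680)

step 1: θ'=1.8680 (R=1.5000) → pose (-3.3158, -4.8598, 1.8680)
step 2: θ'=0.8680 (R=-1.0000) → pose (-3.1226, -3.9206, 0.8680)
step 3: θ'=0.8680 (straight) → pose (-1.8299, -2.3945, 0.8680)
step 4: θ'=2.3680 (R=0.2500) → pose (-1.8460, -2.0541, 2.3680)
step 5: θ'=2.3680 (straight) → pose (0.0319, -3.8882, 2.3680)
step 6: θ'=2.3680 (straight) → pose (0.6579, -4.4996, 2.3680)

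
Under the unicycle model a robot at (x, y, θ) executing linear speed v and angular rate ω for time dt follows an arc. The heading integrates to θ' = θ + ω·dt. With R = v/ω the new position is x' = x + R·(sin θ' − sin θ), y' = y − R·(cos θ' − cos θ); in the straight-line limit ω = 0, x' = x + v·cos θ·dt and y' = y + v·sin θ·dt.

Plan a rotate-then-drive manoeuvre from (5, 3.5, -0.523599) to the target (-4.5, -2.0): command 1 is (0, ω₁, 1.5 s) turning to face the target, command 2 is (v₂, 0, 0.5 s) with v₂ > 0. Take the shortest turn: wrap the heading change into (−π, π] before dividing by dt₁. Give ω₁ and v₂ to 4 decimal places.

ω₁ = -1.3955, v₂ = 21.9545

heading to target = atan2(-2−3.5, -4.5−5) = -2.6168
Δθ = wrap(-2.6168 − -0.5236) = -2.0932; ω₁ = Δθ/dt₁ = -1.3955
distance = √((-4.5−5)² + (-2−3.5)²) = 10.9772; v₂ = distance/dt₂ = 21.9545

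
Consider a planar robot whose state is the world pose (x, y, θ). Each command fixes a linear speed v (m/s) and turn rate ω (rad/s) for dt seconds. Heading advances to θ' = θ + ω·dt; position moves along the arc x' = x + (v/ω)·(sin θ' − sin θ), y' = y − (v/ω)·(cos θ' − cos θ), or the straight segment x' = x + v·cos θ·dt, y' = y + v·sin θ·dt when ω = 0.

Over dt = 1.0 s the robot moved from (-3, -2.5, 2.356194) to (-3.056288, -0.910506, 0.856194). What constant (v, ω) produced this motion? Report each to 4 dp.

v = 1.7500, ω = -1.5000

Δθ = 0.856194 − 2.356194 = -1.500000
ω = Δθ/dt = -1.500000/1.0 = -1.5000
R = −Δy/(cos θ' − cos θ) = -1.1667
v = R·ω = -1.1667·-1.5000 = 1.7500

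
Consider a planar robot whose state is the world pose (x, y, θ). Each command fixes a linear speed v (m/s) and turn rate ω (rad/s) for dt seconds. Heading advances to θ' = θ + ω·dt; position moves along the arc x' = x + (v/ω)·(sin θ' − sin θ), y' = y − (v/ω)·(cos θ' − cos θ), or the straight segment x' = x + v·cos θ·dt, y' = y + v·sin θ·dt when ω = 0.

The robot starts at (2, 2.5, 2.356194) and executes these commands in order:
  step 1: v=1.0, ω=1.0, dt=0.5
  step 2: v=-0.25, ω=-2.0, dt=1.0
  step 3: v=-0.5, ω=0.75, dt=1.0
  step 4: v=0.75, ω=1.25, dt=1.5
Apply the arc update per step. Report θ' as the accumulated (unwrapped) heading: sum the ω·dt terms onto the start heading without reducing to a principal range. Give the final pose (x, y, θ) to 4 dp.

(0.6715, 2.6346, 3.4812)

step 1: θ'=2.8562 (R=1.0000) → pose (1.5744, 2.7524, 2.8562)
step 2: θ'=0.8562 (R=0.1250) → pose (1.6337, 2.5506, 0.8562)
step 3: θ'=1.6062 (R=-0.6667) → pose (1.4710, 2.0901, 1.6062)
step 4: θ'=3.4812 (R=0.6000) → pose (0.6715, 2.6346, 3.4812)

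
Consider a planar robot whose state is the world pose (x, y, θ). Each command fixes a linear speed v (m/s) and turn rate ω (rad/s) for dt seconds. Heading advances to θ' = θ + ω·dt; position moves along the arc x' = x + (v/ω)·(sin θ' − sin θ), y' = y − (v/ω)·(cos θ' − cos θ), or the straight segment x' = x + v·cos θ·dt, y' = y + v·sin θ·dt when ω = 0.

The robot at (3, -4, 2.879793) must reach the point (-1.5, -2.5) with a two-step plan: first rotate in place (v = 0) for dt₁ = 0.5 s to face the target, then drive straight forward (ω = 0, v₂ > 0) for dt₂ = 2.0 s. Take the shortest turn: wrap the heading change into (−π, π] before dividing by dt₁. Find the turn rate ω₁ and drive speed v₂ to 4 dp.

heading to target = atan2(-2.5−-4, -1.5−3) = 2.8198
Δθ = wrap(2.8198 − 2.8798) = -0.0600; ω₁ = Δθ/dt₁ = -0.1199
distance = √((-1.5−3)² + (-2.5−-4)²) = 4.7434; v₂ = distance/dt₂ = 2.3717

ω₁ = -0.1199, v₂ = 2.3717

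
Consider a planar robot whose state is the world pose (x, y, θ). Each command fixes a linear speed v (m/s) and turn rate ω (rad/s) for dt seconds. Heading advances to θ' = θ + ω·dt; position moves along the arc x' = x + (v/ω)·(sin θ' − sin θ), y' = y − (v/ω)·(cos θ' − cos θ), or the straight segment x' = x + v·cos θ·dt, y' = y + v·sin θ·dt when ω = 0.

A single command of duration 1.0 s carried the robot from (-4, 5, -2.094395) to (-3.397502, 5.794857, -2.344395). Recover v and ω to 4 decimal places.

v = -1.0000, ω = -0.2500

Δθ = -2.344395 − -2.094395 = -0.250000
ω = Δθ/dt = -0.250000/1.0 = -0.2500
R = −Δy/(cos θ' − cos θ) = 4.0000
v = R·ω = 4.0000·-0.2500 = -1.0000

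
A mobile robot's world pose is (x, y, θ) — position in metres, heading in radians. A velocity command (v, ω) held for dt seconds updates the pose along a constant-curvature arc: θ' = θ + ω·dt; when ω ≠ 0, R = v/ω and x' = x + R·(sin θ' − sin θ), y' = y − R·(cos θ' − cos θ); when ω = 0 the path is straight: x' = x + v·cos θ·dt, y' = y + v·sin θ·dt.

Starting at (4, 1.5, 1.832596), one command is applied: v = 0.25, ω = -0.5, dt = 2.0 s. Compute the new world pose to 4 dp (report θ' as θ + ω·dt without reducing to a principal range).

(4.1131, 1.9659, 0.8326)

θ' = 1.8326 + -0.5·2.0 = 0.8326
R = v/ω = 0.25/-0.5 = -0.5000
x' = 4 + -0.5000·(sin 0.8326 − sin 1.8326) = 4.1131
y' = 1.5 − -0.5000·(cos 0.8326 − cos 1.8326) = 1.9659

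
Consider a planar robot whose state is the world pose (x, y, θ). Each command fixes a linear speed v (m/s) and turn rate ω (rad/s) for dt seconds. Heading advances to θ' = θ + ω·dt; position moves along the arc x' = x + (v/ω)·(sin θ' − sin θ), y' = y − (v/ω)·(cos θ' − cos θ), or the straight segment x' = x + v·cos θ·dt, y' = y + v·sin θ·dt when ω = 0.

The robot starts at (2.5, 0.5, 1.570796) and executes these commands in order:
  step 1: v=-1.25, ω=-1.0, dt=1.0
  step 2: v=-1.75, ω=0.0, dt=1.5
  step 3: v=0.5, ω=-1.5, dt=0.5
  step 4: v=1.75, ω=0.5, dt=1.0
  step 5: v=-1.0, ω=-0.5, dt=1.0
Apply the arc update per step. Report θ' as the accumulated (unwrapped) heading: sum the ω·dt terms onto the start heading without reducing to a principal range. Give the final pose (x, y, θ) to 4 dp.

step 1: θ'=0.5708 (R=1.2500) → pose (1.9254, -0.5518, 0.5708)
step 2: θ'=0.5708 (straight) → pose (-0.2835, -1.9701, 0.5708)
step 3: θ'=-0.1792 (R=-0.3333) → pose (-0.0440, -1.9226, -0.1792)
step 4: θ'=0.3208 (R=3.5000) → pose (1.6835, -1.8001, 0.3208)
step 5: θ'=-0.1792 (R=2.0000) → pose (0.6964, -1.8701, -0.1792)

(0.6964, -1.8701, -0.1792)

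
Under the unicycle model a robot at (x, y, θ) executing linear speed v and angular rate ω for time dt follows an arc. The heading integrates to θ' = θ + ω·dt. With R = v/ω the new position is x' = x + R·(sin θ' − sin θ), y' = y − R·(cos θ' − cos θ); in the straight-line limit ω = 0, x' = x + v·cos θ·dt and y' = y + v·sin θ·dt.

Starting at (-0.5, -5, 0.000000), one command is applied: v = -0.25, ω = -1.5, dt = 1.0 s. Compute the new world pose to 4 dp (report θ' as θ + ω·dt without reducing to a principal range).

(-0.6662, -4.8451, -1.5000)

θ' = 0.0000 + -1.5·1.0 = -1.5000
R = v/ω = -0.25/-1.5 = 0.1667
x' = -0.5 + 0.1667·(sin -1.5000 − sin 0.0000) = -0.6662
y' = -5 − 0.1667·(cos -1.5000 − cos 0.0000) = -4.8451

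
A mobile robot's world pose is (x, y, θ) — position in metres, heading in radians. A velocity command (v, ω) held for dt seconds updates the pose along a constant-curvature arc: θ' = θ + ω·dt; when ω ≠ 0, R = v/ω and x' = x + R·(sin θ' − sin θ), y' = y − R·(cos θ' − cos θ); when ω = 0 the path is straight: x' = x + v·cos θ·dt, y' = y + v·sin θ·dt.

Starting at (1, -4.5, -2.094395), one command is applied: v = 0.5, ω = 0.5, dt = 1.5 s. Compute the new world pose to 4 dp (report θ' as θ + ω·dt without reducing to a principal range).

(0.8915, -5.2245, -1.3444)

θ' = -2.0944 + 0.5·1.5 = -1.3444
R = v/ω = 0.5/0.5 = 1.0000
x' = 1 + 1.0000·(sin -1.3444 − sin -2.0944) = 0.8915
y' = -4.5 − 1.0000·(cos -1.3444 − cos -2.0944) = -5.2245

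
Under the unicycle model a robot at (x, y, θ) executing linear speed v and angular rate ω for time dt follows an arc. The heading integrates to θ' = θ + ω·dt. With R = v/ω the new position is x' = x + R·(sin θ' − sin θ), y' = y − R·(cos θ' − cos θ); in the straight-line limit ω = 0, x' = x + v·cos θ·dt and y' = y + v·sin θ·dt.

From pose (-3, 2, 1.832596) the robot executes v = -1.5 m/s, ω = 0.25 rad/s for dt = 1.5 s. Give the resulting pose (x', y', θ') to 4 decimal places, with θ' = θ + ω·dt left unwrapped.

(-2.0285, -0.0148, 2.2076)

θ' = 1.8326 + 0.25·1.5 = 2.2076
R = v/ω = -1.5/0.25 = -6.0000
x' = -3 + -6.0000·(sin 2.2076 − sin 1.8326) = -2.0285
y' = 2 − -6.0000·(cos 2.2076 − cos 1.8326) = -0.0148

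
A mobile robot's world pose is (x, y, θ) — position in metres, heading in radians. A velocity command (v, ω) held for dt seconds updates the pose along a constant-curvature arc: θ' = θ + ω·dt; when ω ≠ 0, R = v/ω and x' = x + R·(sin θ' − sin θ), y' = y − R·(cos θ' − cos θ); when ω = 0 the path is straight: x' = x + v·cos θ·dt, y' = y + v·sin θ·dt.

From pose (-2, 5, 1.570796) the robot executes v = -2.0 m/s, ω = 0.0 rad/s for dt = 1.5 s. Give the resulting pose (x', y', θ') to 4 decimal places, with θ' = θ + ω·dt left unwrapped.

(-2.0000, 2.0000, 1.5708)

θ' = 1.5708 + 0.0·1.5 = 1.5708
ω = 0 → straight: x' = -2 + -2.0·cos(1.5708)·1.5 = -2.0000
y' = 5 + -2.0·sin(1.5708)·1.5 = 2.0000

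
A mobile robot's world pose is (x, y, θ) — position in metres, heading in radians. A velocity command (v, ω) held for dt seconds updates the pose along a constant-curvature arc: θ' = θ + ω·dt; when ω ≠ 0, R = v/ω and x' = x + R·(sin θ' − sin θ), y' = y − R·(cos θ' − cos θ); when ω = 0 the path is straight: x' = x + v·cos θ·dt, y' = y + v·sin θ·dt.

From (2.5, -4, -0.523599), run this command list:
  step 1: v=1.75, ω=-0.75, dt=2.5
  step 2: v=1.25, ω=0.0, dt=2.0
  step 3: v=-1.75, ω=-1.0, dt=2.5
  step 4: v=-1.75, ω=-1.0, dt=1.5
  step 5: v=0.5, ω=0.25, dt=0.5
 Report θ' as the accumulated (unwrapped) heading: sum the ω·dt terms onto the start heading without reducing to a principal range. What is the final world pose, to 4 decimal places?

(2.3025, -12.4707, -6.2736)

step 1: θ'=-2.3986 (R=-2.3333) → pose (2.9118, -7.7391, -2.3986)
step 2: θ'=-2.3986 (straight) → pose (1.0707, -9.4303, -2.3986)
step 3: θ'=-4.8986 (R=1.7500) → pose (3.9743, -11.0431, -4.8986)
step 4: θ'=-6.3986 (R=1.7500) → pose (2.0530, -12.4575, -6.3986)
step 5: θ'=-6.2736 (R=2.0000) → pose (2.3025, -12.4707, -6.2736)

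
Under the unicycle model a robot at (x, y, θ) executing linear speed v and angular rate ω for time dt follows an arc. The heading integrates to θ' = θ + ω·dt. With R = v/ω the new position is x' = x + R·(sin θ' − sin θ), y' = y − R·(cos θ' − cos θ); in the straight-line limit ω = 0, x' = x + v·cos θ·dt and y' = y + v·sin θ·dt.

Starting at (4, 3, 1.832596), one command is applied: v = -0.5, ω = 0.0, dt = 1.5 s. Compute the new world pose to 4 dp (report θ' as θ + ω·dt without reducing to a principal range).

θ' = 1.8326 + 0.0·1.5 = 1.8326
ω = 0 → straight: x' = 4 + -0.5·cos(1.8326)·1.5 = 4.1941
y' = 3 + -0.5·sin(1.8326)·1.5 = 2.2756

(4.1941, 2.2756, 1.8326)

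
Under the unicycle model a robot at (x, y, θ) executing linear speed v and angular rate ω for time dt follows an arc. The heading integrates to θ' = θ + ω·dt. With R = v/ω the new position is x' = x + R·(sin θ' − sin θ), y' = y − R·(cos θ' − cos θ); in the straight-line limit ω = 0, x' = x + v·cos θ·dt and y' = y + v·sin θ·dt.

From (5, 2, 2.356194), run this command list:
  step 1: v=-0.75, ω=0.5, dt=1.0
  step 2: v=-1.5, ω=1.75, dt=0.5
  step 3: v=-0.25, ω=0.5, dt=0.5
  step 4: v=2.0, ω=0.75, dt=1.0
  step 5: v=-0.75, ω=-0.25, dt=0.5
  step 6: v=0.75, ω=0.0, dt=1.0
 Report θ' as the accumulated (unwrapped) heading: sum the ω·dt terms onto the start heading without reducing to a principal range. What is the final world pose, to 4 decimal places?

step 1: θ'=2.8562 (R=-1.5000) → pose (5.6384, 1.6213, 2.8562)
step 2: θ'=3.7312 (R=-0.8571) → pose (6.3563, 1.7314, 3.7312)
step 3: θ'=3.9812 (R=-0.5000) → pose (6.4504, 1.8131, 3.9812)
step 4: θ'=4.7312 (R=2.6667) → pose (5.7693, -0.0178, 4.7312)
step 5: θ'=4.6062 (R=3.0000) → pose (5.7856, 0.3566, 4.6062)
step 6: θ'=4.6062 (straight) → pose (5.7061, -0.3891, 4.6062)

(5.7061, -0.3891, 4.6062)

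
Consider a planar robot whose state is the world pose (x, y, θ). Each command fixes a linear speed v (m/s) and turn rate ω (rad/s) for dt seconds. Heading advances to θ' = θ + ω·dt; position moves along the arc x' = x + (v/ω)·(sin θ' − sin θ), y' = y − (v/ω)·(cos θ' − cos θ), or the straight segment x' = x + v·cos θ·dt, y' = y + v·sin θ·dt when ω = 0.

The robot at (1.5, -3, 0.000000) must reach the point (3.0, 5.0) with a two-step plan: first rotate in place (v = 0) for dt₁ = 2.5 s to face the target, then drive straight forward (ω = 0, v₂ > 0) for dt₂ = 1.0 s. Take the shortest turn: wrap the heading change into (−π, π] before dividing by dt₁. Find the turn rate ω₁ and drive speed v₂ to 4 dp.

heading to target = atan2(5−-3, 3−1.5) = 1.3854
Δθ = wrap(1.3854 − 0.0000) = 1.3854; ω₁ = Δθ/dt₁ = 0.5542
distance = √((3−1.5)² + (5−-3)²) = 8.1394; v₂ = distance/dt₂ = 8.1394

ω₁ = 0.5542, v₂ = 8.1394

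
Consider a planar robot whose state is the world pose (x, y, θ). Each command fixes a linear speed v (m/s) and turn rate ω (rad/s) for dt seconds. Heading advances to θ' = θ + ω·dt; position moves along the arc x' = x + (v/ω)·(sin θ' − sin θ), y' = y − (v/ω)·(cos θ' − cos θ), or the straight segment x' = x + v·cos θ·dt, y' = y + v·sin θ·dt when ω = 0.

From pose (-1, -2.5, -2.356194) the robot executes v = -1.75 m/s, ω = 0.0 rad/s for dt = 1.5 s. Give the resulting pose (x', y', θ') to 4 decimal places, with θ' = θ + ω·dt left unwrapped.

(0.8562, -0.6438, -2.3562)

θ' = -2.3562 + 0.0·1.5 = -2.3562
ω = 0 → straight: x' = -1 + -1.75·cos(-2.3562)·1.5 = 0.8562
y' = -2.5 + -1.75·sin(-2.3562)·1.5 = -0.6438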